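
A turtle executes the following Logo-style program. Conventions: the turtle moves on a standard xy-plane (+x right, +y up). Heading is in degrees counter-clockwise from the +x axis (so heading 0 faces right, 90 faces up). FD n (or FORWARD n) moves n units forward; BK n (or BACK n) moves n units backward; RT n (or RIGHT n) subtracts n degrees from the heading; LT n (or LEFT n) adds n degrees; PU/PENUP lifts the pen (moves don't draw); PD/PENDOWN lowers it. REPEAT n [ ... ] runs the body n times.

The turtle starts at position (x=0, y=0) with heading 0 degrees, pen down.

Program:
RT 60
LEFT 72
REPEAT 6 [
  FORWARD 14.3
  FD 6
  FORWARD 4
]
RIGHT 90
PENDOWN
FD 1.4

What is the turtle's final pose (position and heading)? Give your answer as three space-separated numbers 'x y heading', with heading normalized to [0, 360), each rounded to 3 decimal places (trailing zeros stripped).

Answer: 142.905 28.944 282

Derivation:
Executing turtle program step by step:
Start: pos=(0,0), heading=0, pen down
RT 60: heading 0 -> 300
LT 72: heading 300 -> 12
REPEAT 6 [
  -- iteration 1/6 --
  FD 14.3: (0,0) -> (13.988,2.973) [heading=12, draw]
  FD 6: (13.988,2.973) -> (19.856,4.221) [heading=12, draw]
  FD 4: (19.856,4.221) -> (23.769,5.052) [heading=12, draw]
  -- iteration 2/6 --
  FD 14.3: (23.769,5.052) -> (37.756,8.025) [heading=12, draw]
  FD 6: (37.756,8.025) -> (43.625,9.273) [heading=12, draw]
  FD 4: (43.625,9.273) -> (47.538,10.105) [heading=12, draw]
  -- iteration 3/6 --
  FD 14.3: (47.538,10.105) -> (61.525,13.078) [heading=12, draw]
  FD 6: (61.525,13.078) -> (67.394,14.325) [heading=12, draw]
  FD 4: (67.394,14.325) -> (71.307,15.157) [heading=12, draw]
  -- iteration 4/6 --
  FD 14.3: (71.307,15.157) -> (85.294,18.13) [heading=12, draw]
  FD 6: (85.294,18.13) -> (91.163,19.377) [heading=12, draw]
  FD 4: (91.163,19.377) -> (95.076,20.209) [heading=12, draw]
  -- iteration 5/6 --
  FD 14.3: (95.076,20.209) -> (109.063,23.182) [heading=12, draw]
  FD 6: (109.063,23.182) -> (114.932,24.43) [heading=12, draw]
  FD 4: (114.932,24.43) -> (118.845,25.261) [heading=12, draw]
  -- iteration 6/6 --
  FD 14.3: (118.845,25.261) -> (132.832,28.234) [heading=12, draw]
  FD 6: (132.832,28.234) -> (138.701,29.482) [heading=12, draw]
  FD 4: (138.701,29.482) -> (142.614,30.314) [heading=12, draw]
]
RT 90: heading 12 -> 282
PD: pen down
FD 1.4: (142.614,30.314) -> (142.905,28.944) [heading=282, draw]
Final: pos=(142.905,28.944), heading=282, 19 segment(s) drawn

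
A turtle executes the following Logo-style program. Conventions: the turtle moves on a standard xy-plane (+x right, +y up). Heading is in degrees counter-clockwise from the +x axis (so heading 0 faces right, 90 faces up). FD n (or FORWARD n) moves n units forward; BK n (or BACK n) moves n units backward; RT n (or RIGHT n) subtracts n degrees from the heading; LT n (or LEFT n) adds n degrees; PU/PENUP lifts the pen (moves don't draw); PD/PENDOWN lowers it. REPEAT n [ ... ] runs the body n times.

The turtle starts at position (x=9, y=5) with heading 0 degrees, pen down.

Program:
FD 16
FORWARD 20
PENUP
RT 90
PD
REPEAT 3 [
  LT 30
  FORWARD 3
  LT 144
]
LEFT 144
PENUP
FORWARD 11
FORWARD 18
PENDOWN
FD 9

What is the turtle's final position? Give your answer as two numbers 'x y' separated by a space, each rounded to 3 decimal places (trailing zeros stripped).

Answer: 15.464 -20.046

Derivation:
Executing turtle program step by step:
Start: pos=(9,5), heading=0, pen down
FD 16: (9,5) -> (25,5) [heading=0, draw]
FD 20: (25,5) -> (45,5) [heading=0, draw]
PU: pen up
RT 90: heading 0 -> 270
PD: pen down
REPEAT 3 [
  -- iteration 1/3 --
  LT 30: heading 270 -> 300
  FD 3: (45,5) -> (46.5,2.402) [heading=300, draw]
  LT 144: heading 300 -> 84
  -- iteration 2/3 --
  LT 30: heading 84 -> 114
  FD 3: (46.5,2.402) -> (45.28,5.143) [heading=114, draw]
  LT 144: heading 114 -> 258
  -- iteration 3/3 --
  LT 30: heading 258 -> 288
  FD 3: (45.28,5.143) -> (46.207,2.289) [heading=288, draw]
  LT 144: heading 288 -> 72
]
LT 144: heading 72 -> 216
PU: pen up
FD 11: (46.207,2.289) -> (37.308,-4.176) [heading=216, move]
FD 18: (37.308,-4.176) -> (22.745,-14.756) [heading=216, move]
PD: pen down
FD 9: (22.745,-14.756) -> (15.464,-20.046) [heading=216, draw]
Final: pos=(15.464,-20.046), heading=216, 6 segment(s) drawn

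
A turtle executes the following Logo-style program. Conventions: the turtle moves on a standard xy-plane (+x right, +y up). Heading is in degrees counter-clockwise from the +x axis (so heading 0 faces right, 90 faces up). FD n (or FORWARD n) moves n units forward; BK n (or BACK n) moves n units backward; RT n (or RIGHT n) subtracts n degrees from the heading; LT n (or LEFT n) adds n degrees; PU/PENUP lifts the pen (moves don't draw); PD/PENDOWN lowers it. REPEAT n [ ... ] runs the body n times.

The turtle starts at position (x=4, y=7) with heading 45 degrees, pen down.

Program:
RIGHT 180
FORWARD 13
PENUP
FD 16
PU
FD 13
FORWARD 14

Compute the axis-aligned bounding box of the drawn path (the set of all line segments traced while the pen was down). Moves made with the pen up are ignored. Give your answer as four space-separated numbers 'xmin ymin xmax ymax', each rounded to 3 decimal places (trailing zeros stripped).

Executing turtle program step by step:
Start: pos=(4,7), heading=45, pen down
RT 180: heading 45 -> 225
FD 13: (4,7) -> (-5.192,-2.192) [heading=225, draw]
PU: pen up
FD 16: (-5.192,-2.192) -> (-16.506,-13.506) [heading=225, move]
PU: pen up
FD 13: (-16.506,-13.506) -> (-25.698,-22.698) [heading=225, move]
FD 14: (-25.698,-22.698) -> (-35.598,-32.598) [heading=225, move]
Final: pos=(-35.598,-32.598), heading=225, 1 segment(s) drawn

Segment endpoints: x in {-5.192, 4}, y in {-2.192, 7}
xmin=-5.192, ymin=-2.192, xmax=4, ymax=7

Answer: -5.192 -2.192 4 7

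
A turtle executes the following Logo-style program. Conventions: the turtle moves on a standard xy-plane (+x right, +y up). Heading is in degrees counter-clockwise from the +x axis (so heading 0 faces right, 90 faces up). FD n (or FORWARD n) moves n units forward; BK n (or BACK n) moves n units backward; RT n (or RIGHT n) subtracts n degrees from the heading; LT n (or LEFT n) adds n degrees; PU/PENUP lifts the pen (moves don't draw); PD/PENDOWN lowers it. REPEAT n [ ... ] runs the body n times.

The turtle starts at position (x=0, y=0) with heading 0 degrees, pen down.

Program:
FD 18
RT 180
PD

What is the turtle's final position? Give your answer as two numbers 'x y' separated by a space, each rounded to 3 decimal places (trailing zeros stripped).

Executing turtle program step by step:
Start: pos=(0,0), heading=0, pen down
FD 18: (0,0) -> (18,0) [heading=0, draw]
RT 180: heading 0 -> 180
PD: pen down
Final: pos=(18,0), heading=180, 1 segment(s) drawn

Answer: 18 0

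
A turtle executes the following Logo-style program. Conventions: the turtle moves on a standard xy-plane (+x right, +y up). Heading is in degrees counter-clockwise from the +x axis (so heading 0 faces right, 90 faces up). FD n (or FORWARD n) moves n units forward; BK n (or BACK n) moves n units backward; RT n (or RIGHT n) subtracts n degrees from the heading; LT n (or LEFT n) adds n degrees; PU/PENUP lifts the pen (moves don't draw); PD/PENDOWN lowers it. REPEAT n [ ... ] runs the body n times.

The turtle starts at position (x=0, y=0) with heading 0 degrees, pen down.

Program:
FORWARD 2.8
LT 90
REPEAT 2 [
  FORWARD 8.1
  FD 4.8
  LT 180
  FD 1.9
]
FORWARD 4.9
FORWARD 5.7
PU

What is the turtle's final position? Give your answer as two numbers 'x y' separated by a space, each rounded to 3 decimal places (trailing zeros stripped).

Answer: 2.8 10.6

Derivation:
Executing turtle program step by step:
Start: pos=(0,0), heading=0, pen down
FD 2.8: (0,0) -> (2.8,0) [heading=0, draw]
LT 90: heading 0 -> 90
REPEAT 2 [
  -- iteration 1/2 --
  FD 8.1: (2.8,0) -> (2.8,8.1) [heading=90, draw]
  FD 4.8: (2.8,8.1) -> (2.8,12.9) [heading=90, draw]
  LT 180: heading 90 -> 270
  FD 1.9: (2.8,12.9) -> (2.8,11) [heading=270, draw]
  -- iteration 2/2 --
  FD 8.1: (2.8,11) -> (2.8,2.9) [heading=270, draw]
  FD 4.8: (2.8,2.9) -> (2.8,-1.9) [heading=270, draw]
  LT 180: heading 270 -> 90
  FD 1.9: (2.8,-1.9) -> (2.8,0) [heading=90, draw]
]
FD 4.9: (2.8,0) -> (2.8,4.9) [heading=90, draw]
FD 5.7: (2.8,4.9) -> (2.8,10.6) [heading=90, draw]
PU: pen up
Final: pos=(2.8,10.6), heading=90, 9 segment(s) drawn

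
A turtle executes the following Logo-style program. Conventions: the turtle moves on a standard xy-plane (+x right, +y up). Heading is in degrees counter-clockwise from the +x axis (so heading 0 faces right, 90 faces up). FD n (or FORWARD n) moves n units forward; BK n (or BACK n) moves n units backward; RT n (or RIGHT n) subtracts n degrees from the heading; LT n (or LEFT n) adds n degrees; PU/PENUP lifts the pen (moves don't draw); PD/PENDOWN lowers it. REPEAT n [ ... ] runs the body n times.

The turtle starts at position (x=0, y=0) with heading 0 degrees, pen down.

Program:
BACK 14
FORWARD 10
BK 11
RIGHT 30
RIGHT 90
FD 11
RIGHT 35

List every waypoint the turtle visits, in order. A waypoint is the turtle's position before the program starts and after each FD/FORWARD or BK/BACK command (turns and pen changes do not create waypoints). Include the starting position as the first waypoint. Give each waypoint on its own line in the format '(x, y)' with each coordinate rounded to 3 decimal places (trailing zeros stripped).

Executing turtle program step by step:
Start: pos=(0,0), heading=0, pen down
BK 14: (0,0) -> (-14,0) [heading=0, draw]
FD 10: (-14,0) -> (-4,0) [heading=0, draw]
BK 11: (-4,0) -> (-15,0) [heading=0, draw]
RT 30: heading 0 -> 330
RT 90: heading 330 -> 240
FD 11: (-15,0) -> (-20.5,-9.526) [heading=240, draw]
RT 35: heading 240 -> 205
Final: pos=(-20.5,-9.526), heading=205, 4 segment(s) drawn
Waypoints (5 total):
(0, 0)
(-14, 0)
(-4, 0)
(-15, 0)
(-20.5, -9.526)

Answer: (0, 0)
(-14, 0)
(-4, 0)
(-15, 0)
(-20.5, -9.526)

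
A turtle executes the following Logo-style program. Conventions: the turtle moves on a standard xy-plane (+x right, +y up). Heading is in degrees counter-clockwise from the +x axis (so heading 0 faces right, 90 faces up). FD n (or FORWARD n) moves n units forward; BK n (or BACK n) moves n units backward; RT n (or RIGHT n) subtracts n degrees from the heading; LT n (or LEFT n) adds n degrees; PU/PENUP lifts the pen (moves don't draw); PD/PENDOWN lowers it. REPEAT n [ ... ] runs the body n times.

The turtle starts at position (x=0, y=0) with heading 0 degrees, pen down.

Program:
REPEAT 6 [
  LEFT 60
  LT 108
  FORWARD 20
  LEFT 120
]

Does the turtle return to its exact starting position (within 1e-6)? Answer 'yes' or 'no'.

Answer: no

Derivation:
Executing turtle program step by step:
Start: pos=(0,0), heading=0, pen down
REPEAT 6 [
  -- iteration 1/6 --
  LT 60: heading 0 -> 60
  LT 108: heading 60 -> 168
  FD 20: (0,0) -> (-19.563,4.158) [heading=168, draw]
  LT 120: heading 168 -> 288
  -- iteration 2/6 --
  LT 60: heading 288 -> 348
  LT 108: heading 348 -> 96
  FD 20: (-19.563,4.158) -> (-21.654,24.049) [heading=96, draw]
  LT 120: heading 96 -> 216
  -- iteration 3/6 --
  LT 60: heading 216 -> 276
  LT 108: heading 276 -> 24
  FD 20: (-21.654,24.049) -> (-3.383,32.183) [heading=24, draw]
  LT 120: heading 24 -> 144
  -- iteration 4/6 --
  LT 60: heading 144 -> 204
  LT 108: heading 204 -> 312
  FD 20: (-3.383,32.183) -> (10,17.321) [heading=312, draw]
  LT 120: heading 312 -> 72
  -- iteration 5/6 --
  LT 60: heading 72 -> 132
  LT 108: heading 132 -> 240
  FD 20: (10,17.321) -> (0,0) [heading=240, draw]
  LT 120: heading 240 -> 0
  -- iteration 6/6 --
  LT 60: heading 0 -> 60
  LT 108: heading 60 -> 168
  FD 20: (0,0) -> (-19.563,4.158) [heading=168, draw]
  LT 120: heading 168 -> 288
]
Final: pos=(-19.563,4.158), heading=288, 6 segment(s) drawn

Start position: (0, 0)
Final position: (-19.563, 4.158)
Distance = 20; >= 1e-6 -> NOT closed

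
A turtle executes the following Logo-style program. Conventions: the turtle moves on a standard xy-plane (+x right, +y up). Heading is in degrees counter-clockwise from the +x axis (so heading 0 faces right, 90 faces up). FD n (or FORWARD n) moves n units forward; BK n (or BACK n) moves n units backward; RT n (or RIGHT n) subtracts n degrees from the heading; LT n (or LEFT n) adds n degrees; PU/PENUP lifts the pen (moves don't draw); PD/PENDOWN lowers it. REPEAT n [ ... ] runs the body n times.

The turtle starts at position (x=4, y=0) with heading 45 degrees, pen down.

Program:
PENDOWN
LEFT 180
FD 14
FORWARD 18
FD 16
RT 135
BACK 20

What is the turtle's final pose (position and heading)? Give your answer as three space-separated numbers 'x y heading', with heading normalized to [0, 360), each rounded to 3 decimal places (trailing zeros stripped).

Executing turtle program step by step:
Start: pos=(4,0), heading=45, pen down
PD: pen down
LT 180: heading 45 -> 225
FD 14: (4,0) -> (-5.899,-9.899) [heading=225, draw]
FD 18: (-5.899,-9.899) -> (-18.627,-22.627) [heading=225, draw]
FD 16: (-18.627,-22.627) -> (-29.941,-33.941) [heading=225, draw]
RT 135: heading 225 -> 90
BK 20: (-29.941,-33.941) -> (-29.941,-53.941) [heading=90, draw]
Final: pos=(-29.941,-53.941), heading=90, 4 segment(s) drawn

Answer: -29.941 -53.941 90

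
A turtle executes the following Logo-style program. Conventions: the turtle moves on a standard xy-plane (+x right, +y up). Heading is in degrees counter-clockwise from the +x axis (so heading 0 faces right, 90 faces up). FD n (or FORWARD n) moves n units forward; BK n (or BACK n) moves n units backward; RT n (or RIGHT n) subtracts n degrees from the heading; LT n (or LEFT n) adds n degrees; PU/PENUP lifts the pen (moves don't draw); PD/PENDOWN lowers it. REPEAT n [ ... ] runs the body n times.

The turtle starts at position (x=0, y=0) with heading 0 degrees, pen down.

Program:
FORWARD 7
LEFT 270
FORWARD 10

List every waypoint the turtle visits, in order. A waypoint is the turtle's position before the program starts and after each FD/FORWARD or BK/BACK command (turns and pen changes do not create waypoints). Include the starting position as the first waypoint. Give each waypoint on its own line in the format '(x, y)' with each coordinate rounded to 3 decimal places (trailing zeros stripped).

Executing turtle program step by step:
Start: pos=(0,0), heading=0, pen down
FD 7: (0,0) -> (7,0) [heading=0, draw]
LT 270: heading 0 -> 270
FD 10: (7,0) -> (7,-10) [heading=270, draw]
Final: pos=(7,-10), heading=270, 2 segment(s) drawn
Waypoints (3 total):
(0, 0)
(7, 0)
(7, -10)

Answer: (0, 0)
(7, 0)
(7, -10)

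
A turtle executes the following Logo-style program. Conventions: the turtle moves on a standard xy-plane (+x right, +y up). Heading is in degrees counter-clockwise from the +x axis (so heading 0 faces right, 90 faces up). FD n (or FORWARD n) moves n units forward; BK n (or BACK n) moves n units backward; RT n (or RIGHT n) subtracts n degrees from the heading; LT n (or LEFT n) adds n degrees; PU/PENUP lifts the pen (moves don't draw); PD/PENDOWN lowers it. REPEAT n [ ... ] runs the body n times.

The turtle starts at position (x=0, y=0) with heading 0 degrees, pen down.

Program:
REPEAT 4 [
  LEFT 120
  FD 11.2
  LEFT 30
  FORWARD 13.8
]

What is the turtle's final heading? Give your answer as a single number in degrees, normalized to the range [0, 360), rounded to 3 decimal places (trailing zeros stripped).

Executing turtle program step by step:
Start: pos=(0,0), heading=0, pen down
REPEAT 4 [
  -- iteration 1/4 --
  LT 120: heading 0 -> 120
  FD 11.2: (0,0) -> (-5.6,9.699) [heading=120, draw]
  LT 30: heading 120 -> 150
  FD 13.8: (-5.6,9.699) -> (-17.551,16.599) [heading=150, draw]
  -- iteration 2/4 --
  LT 120: heading 150 -> 270
  FD 11.2: (-17.551,16.599) -> (-17.551,5.399) [heading=270, draw]
  LT 30: heading 270 -> 300
  FD 13.8: (-17.551,5.399) -> (-10.651,-6.552) [heading=300, draw]
  -- iteration 3/4 --
  LT 120: heading 300 -> 60
  FD 11.2: (-10.651,-6.552) -> (-5.051,3.148) [heading=60, draw]
  LT 30: heading 60 -> 90
  FD 13.8: (-5.051,3.148) -> (-5.051,16.948) [heading=90, draw]
  -- iteration 4/4 --
  LT 120: heading 90 -> 210
  FD 11.2: (-5.051,16.948) -> (-14.751,11.348) [heading=210, draw]
  LT 30: heading 210 -> 240
  FD 13.8: (-14.751,11.348) -> (-21.651,-0.603) [heading=240, draw]
]
Final: pos=(-21.651,-0.603), heading=240, 8 segment(s) drawn

Answer: 240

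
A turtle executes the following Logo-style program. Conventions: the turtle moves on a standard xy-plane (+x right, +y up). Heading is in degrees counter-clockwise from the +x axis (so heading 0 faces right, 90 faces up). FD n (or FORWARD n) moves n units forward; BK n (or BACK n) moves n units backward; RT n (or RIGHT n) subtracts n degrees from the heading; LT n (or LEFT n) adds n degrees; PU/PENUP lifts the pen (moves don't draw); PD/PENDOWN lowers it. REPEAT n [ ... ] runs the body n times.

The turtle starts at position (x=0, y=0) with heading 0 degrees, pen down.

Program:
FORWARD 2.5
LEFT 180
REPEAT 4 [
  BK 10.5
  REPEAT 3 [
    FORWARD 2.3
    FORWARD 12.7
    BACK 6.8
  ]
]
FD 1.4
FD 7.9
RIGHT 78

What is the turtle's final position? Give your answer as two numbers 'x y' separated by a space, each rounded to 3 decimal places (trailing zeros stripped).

Answer: -63.2 0

Derivation:
Executing turtle program step by step:
Start: pos=(0,0), heading=0, pen down
FD 2.5: (0,0) -> (2.5,0) [heading=0, draw]
LT 180: heading 0 -> 180
REPEAT 4 [
  -- iteration 1/4 --
  BK 10.5: (2.5,0) -> (13,0) [heading=180, draw]
  REPEAT 3 [
    -- iteration 1/3 --
    FD 2.3: (13,0) -> (10.7,0) [heading=180, draw]
    FD 12.7: (10.7,0) -> (-2,0) [heading=180, draw]
    BK 6.8: (-2,0) -> (4.8,0) [heading=180, draw]
    -- iteration 2/3 --
    FD 2.3: (4.8,0) -> (2.5,0) [heading=180, draw]
    FD 12.7: (2.5,0) -> (-10.2,0) [heading=180, draw]
    BK 6.8: (-10.2,0) -> (-3.4,0) [heading=180, draw]
    -- iteration 3/3 --
    FD 2.3: (-3.4,0) -> (-5.7,0) [heading=180, draw]
    FD 12.7: (-5.7,0) -> (-18.4,0) [heading=180, draw]
    BK 6.8: (-18.4,0) -> (-11.6,0) [heading=180, draw]
  ]
  -- iteration 2/4 --
  BK 10.5: (-11.6,0) -> (-1.1,0) [heading=180, draw]
  REPEAT 3 [
    -- iteration 1/3 --
    FD 2.3: (-1.1,0) -> (-3.4,0) [heading=180, draw]
    FD 12.7: (-3.4,0) -> (-16.1,0) [heading=180, draw]
    BK 6.8: (-16.1,0) -> (-9.3,0) [heading=180, draw]
    -- iteration 2/3 --
    FD 2.3: (-9.3,0) -> (-11.6,0) [heading=180, draw]
    FD 12.7: (-11.6,0) -> (-24.3,0) [heading=180, draw]
    BK 6.8: (-24.3,0) -> (-17.5,0) [heading=180, draw]
    -- iteration 3/3 --
    FD 2.3: (-17.5,0) -> (-19.8,0) [heading=180, draw]
    FD 12.7: (-19.8,0) -> (-32.5,0) [heading=180, draw]
    BK 6.8: (-32.5,0) -> (-25.7,0) [heading=180, draw]
  ]
  -- iteration 3/4 --
  BK 10.5: (-25.7,0) -> (-15.2,0) [heading=180, draw]
  REPEAT 3 [
    -- iteration 1/3 --
    FD 2.3: (-15.2,0) -> (-17.5,0) [heading=180, draw]
    FD 12.7: (-17.5,0) -> (-30.2,0) [heading=180, draw]
    BK 6.8: (-30.2,0) -> (-23.4,0) [heading=180, draw]
    -- iteration 2/3 --
    FD 2.3: (-23.4,0) -> (-25.7,0) [heading=180, draw]
    FD 12.7: (-25.7,0) -> (-38.4,0) [heading=180, draw]
    BK 6.8: (-38.4,0) -> (-31.6,0) [heading=180, draw]
    -- iteration 3/3 --
    FD 2.3: (-31.6,0) -> (-33.9,0) [heading=180, draw]
    FD 12.7: (-33.9,0) -> (-46.6,0) [heading=180, draw]
    BK 6.8: (-46.6,0) -> (-39.8,0) [heading=180, draw]
  ]
  -- iteration 4/4 --
  BK 10.5: (-39.8,0) -> (-29.3,0) [heading=180, draw]
  REPEAT 3 [
    -- iteration 1/3 --
    FD 2.3: (-29.3,0) -> (-31.6,0) [heading=180, draw]
    FD 12.7: (-31.6,0) -> (-44.3,0) [heading=180, draw]
    BK 6.8: (-44.3,0) -> (-37.5,0) [heading=180, draw]
    -- iteration 2/3 --
    FD 2.3: (-37.5,0) -> (-39.8,0) [heading=180, draw]
    FD 12.7: (-39.8,0) -> (-52.5,0) [heading=180, draw]
    BK 6.8: (-52.5,0) -> (-45.7,0) [heading=180, draw]
    -- iteration 3/3 --
    FD 2.3: (-45.7,0) -> (-48,0) [heading=180, draw]
    FD 12.7: (-48,0) -> (-60.7,0) [heading=180, draw]
    BK 6.8: (-60.7,0) -> (-53.9,0) [heading=180, draw]
  ]
]
FD 1.4: (-53.9,0) -> (-55.3,0) [heading=180, draw]
FD 7.9: (-55.3,0) -> (-63.2,0) [heading=180, draw]
RT 78: heading 180 -> 102
Final: pos=(-63.2,0), heading=102, 43 segment(s) drawn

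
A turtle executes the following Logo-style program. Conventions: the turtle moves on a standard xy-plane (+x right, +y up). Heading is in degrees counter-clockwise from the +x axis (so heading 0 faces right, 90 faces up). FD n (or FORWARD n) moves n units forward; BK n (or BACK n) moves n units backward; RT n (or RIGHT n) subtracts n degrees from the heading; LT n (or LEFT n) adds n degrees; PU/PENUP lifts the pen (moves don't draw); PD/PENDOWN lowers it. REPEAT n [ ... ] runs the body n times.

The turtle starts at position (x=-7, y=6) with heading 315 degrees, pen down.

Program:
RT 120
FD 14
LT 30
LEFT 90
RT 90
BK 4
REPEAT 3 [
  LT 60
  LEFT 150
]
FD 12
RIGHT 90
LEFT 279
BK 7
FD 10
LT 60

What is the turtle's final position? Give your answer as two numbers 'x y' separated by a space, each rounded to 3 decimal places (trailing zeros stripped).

Answer: -23.753 11.927

Derivation:
Executing turtle program step by step:
Start: pos=(-7,6), heading=315, pen down
RT 120: heading 315 -> 195
FD 14: (-7,6) -> (-20.523,2.377) [heading=195, draw]
LT 30: heading 195 -> 225
LT 90: heading 225 -> 315
RT 90: heading 315 -> 225
BK 4: (-20.523,2.377) -> (-17.695,5.205) [heading=225, draw]
REPEAT 3 [
  -- iteration 1/3 --
  LT 60: heading 225 -> 285
  LT 150: heading 285 -> 75
  -- iteration 2/3 --
  LT 60: heading 75 -> 135
  LT 150: heading 135 -> 285
  -- iteration 3/3 --
  LT 60: heading 285 -> 345
  LT 150: heading 345 -> 135
]
FD 12: (-17.695,5.205) -> (-26.18,13.69) [heading=135, draw]
RT 90: heading 135 -> 45
LT 279: heading 45 -> 324
BK 7: (-26.18,13.69) -> (-31.843,17.805) [heading=324, draw]
FD 10: (-31.843,17.805) -> (-23.753,11.927) [heading=324, draw]
LT 60: heading 324 -> 24
Final: pos=(-23.753,11.927), heading=24, 5 segment(s) drawn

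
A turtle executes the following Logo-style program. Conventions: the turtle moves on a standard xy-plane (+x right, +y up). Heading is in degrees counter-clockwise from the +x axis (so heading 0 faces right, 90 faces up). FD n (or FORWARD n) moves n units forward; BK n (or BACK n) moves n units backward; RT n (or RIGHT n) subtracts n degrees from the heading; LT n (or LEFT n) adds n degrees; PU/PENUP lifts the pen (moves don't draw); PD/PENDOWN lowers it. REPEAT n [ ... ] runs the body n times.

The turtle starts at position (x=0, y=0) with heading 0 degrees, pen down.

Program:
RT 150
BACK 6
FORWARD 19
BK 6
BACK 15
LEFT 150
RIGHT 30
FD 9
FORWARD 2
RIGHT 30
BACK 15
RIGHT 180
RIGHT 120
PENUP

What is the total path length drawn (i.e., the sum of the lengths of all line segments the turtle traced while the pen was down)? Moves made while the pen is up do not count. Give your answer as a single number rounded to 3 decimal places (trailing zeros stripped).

Executing turtle program step by step:
Start: pos=(0,0), heading=0, pen down
RT 150: heading 0 -> 210
BK 6: (0,0) -> (5.196,3) [heading=210, draw]
FD 19: (5.196,3) -> (-11.258,-6.5) [heading=210, draw]
BK 6: (-11.258,-6.5) -> (-6.062,-3.5) [heading=210, draw]
BK 15: (-6.062,-3.5) -> (6.928,4) [heading=210, draw]
LT 150: heading 210 -> 0
RT 30: heading 0 -> 330
FD 9: (6.928,4) -> (14.722,-0.5) [heading=330, draw]
FD 2: (14.722,-0.5) -> (16.454,-1.5) [heading=330, draw]
RT 30: heading 330 -> 300
BK 15: (16.454,-1.5) -> (8.954,11.49) [heading=300, draw]
RT 180: heading 300 -> 120
RT 120: heading 120 -> 0
PU: pen up
Final: pos=(8.954,11.49), heading=0, 7 segment(s) drawn

Segment lengths:
  seg 1: (0,0) -> (5.196,3), length = 6
  seg 2: (5.196,3) -> (-11.258,-6.5), length = 19
  seg 3: (-11.258,-6.5) -> (-6.062,-3.5), length = 6
  seg 4: (-6.062,-3.5) -> (6.928,4), length = 15
  seg 5: (6.928,4) -> (14.722,-0.5), length = 9
  seg 6: (14.722,-0.5) -> (16.454,-1.5), length = 2
  seg 7: (16.454,-1.5) -> (8.954,11.49), length = 15
Total = 72

Answer: 72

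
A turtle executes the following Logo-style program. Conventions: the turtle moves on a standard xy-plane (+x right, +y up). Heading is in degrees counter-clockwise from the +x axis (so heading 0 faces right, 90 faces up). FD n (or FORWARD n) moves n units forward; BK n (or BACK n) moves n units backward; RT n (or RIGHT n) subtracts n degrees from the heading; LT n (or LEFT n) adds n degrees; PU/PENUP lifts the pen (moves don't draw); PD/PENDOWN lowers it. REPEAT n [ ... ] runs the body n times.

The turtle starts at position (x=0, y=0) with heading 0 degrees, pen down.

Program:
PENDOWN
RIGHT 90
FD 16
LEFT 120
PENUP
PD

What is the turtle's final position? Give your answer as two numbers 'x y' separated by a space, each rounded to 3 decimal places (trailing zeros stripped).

Answer: 0 -16

Derivation:
Executing turtle program step by step:
Start: pos=(0,0), heading=0, pen down
PD: pen down
RT 90: heading 0 -> 270
FD 16: (0,0) -> (0,-16) [heading=270, draw]
LT 120: heading 270 -> 30
PU: pen up
PD: pen down
Final: pos=(0,-16), heading=30, 1 segment(s) drawn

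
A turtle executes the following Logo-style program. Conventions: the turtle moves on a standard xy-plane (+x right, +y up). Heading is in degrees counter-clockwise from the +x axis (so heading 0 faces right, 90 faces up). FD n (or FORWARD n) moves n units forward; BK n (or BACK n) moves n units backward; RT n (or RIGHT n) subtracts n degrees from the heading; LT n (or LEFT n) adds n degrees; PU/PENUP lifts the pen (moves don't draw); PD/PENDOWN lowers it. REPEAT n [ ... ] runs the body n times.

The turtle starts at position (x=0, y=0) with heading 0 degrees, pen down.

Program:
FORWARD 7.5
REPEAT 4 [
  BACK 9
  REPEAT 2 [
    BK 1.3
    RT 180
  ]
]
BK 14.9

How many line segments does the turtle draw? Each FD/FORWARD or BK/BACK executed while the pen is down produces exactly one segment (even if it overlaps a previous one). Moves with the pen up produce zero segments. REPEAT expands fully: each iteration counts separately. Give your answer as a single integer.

Executing turtle program step by step:
Start: pos=(0,0), heading=0, pen down
FD 7.5: (0,0) -> (7.5,0) [heading=0, draw]
REPEAT 4 [
  -- iteration 1/4 --
  BK 9: (7.5,0) -> (-1.5,0) [heading=0, draw]
  REPEAT 2 [
    -- iteration 1/2 --
    BK 1.3: (-1.5,0) -> (-2.8,0) [heading=0, draw]
    RT 180: heading 0 -> 180
    -- iteration 2/2 --
    BK 1.3: (-2.8,0) -> (-1.5,0) [heading=180, draw]
    RT 180: heading 180 -> 0
  ]
  -- iteration 2/4 --
  BK 9: (-1.5,0) -> (-10.5,0) [heading=0, draw]
  REPEAT 2 [
    -- iteration 1/2 --
    BK 1.3: (-10.5,0) -> (-11.8,0) [heading=0, draw]
    RT 180: heading 0 -> 180
    -- iteration 2/2 --
    BK 1.3: (-11.8,0) -> (-10.5,0) [heading=180, draw]
    RT 180: heading 180 -> 0
  ]
  -- iteration 3/4 --
  BK 9: (-10.5,0) -> (-19.5,0) [heading=0, draw]
  REPEAT 2 [
    -- iteration 1/2 --
    BK 1.3: (-19.5,0) -> (-20.8,0) [heading=0, draw]
    RT 180: heading 0 -> 180
    -- iteration 2/2 --
    BK 1.3: (-20.8,0) -> (-19.5,0) [heading=180, draw]
    RT 180: heading 180 -> 0
  ]
  -- iteration 4/4 --
  BK 9: (-19.5,0) -> (-28.5,0) [heading=0, draw]
  REPEAT 2 [
    -- iteration 1/2 --
    BK 1.3: (-28.5,0) -> (-29.8,0) [heading=0, draw]
    RT 180: heading 0 -> 180
    -- iteration 2/2 --
    BK 1.3: (-29.8,0) -> (-28.5,0) [heading=180, draw]
    RT 180: heading 180 -> 0
  ]
]
BK 14.9: (-28.5,0) -> (-43.4,0) [heading=0, draw]
Final: pos=(-43.4,0), heading=0, 14 segment(s) drawn
Segments drawn: 14

Answer: 14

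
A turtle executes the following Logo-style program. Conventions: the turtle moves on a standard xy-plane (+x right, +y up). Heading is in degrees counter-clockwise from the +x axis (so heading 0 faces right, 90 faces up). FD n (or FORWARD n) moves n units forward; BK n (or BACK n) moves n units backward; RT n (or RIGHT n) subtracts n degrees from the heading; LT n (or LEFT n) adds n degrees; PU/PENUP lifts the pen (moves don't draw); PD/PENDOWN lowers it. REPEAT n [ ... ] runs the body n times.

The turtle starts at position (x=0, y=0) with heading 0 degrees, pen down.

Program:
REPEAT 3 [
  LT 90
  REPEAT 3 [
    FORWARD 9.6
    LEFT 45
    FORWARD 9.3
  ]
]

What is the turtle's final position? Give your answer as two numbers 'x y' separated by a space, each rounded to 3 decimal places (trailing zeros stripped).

Executing turtle program step by step:
Start: pos=(0,0), heading=0, pen down
REPEAT 3 [
  -- iteration 1/3 --
  LT 90: heading 0 -> 90
  REPEAT 3 [
    -- iteration 1/3 --
    FD 9.6: (0,0) -> (0,9.6) [heading=90, draw]
    LT 45: heading 90 -> 135
    FD 9.3: (0,9.6) -> (-6.576,16.176) [heading=135, draw]
    -- iteration 2/3 --
    FD 9.6: (-6.576,16.176) -> (-13.364,22.964) [heading=135, draw]
    LT 45: heading 135 -> 180
    FD 9.3: (-13.364,22.964) -> (-22.664,22.964) [heading=180, draw]
    -- iteration 3/3 --
    FD 9.6: (-22.664,22.964) -> (-32.264,22.964) [heading=180, draw]
    LT 45: heading 180 -> 225
    FD 9.3: (-32.264,22.964) -> (-38.84,16.388) [heading=225, draw]
  ]
  -- iteration 2/3 --
  LT 90: heading 225 -> 315
  REPEAT 3 [
    -- iteration 1/3 --
    FD 9.6: (-38.84,16.388) -> (-32.052,9.6) [heading=315, draw]
    LT 45: heading 315 -> 0
    FD 9.3: (-32.052,9.6) -> (-22.752,9.6) [heading=0, draw]
    -- iteration 2/3 --
    FD 9.6: (-22.752,9.6) -> (-13.152,9.6) [heading=0, draw]
    LT 45: heading 0 -> 45
    FD 9.3: (-13.152,9.6) -> (-6.576,16.176) [heading=45, draw]
    -- iteration 3/3 --
    FD 9.6: (-6.576,16.176) -> (0.212,22.964) [heading=45, draw]
    LT 45: heading 45 -> 90
    FD 9.3: (0.212,22.964) -> (0.212,32.264) [heading=90, draw]
  ]
  -- iteration 3/3 --
  LT 90: heading 90 -> 180
  REPEAT 3 [
    -- iteration 1/3 --
    FD 9.6: (0.212,32.264) -> (-9.388,32.264) [heading=180, draw]
    LT 45: heading 180 -> 225
    FD 9.3: (-9.388,32.264) -> (-15.964,25.688) [heading=225, draw]
    -- iteration 2/3 --
    FD 9.6: (-15.964,25.688) -> (-22.752,18.9) [heading=225, draw]
    LT 45: heading 225 -> 270
    FD 9.3: (-22.752,18.9) -> (-22.752,9.6) [heading=270, draw]
    -- iteration 3/3 --
    FD 9.6: (-22.752,9.6) -> (-22.752,0) [heading=270, draw]
    LT 45: heading 270 -> 315
    FD 9.3: (-22.752,0) -> (-16.176,-6.576) [heading=315, draw]
  ]
]
Final: pos=(-16.176,-6.576), heading=315, 18 segment(s) drawn

Answer: -16.176 -6.576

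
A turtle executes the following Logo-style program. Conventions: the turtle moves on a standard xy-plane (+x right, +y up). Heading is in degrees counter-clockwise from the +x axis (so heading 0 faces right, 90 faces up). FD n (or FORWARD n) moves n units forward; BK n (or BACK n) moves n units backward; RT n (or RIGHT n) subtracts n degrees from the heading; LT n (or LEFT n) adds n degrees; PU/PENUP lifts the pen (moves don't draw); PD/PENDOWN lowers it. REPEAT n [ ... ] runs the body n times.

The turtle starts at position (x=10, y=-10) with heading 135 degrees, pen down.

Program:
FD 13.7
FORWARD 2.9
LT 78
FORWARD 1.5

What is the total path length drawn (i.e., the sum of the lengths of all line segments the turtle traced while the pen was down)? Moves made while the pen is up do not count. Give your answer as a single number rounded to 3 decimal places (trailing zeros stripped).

Answer: 18.1

Derivation:
Executing turtle program step by step:
Start: pos=(10,-10), heading=135, pen down
FD 13.7: (10,-10) -> (0.313,-0.313) [heading=135, draw]
FD 2.9: (0.313,-0.313) -> (-1.738,1.738) [heading=135, draw]
LT 78: heading 135 -> 213
FD 1.5: (-1.738,1.738) -> (-2.996,0.921) [heading=213, draw]
Final: pos=(-2.996,0.921), heading=213, 3 segment(s) drawn

Segment lengths:
  seg 1: (10,-10) -> (0.313,-0.313), length = 13.7
  seg 2: (0.313,-0.313) -> (-1.738,1.738), length = 2.9
  seg 3: (-1.738,1.738) -> (-2.996,0.921), length = 1.5
Total = 18.1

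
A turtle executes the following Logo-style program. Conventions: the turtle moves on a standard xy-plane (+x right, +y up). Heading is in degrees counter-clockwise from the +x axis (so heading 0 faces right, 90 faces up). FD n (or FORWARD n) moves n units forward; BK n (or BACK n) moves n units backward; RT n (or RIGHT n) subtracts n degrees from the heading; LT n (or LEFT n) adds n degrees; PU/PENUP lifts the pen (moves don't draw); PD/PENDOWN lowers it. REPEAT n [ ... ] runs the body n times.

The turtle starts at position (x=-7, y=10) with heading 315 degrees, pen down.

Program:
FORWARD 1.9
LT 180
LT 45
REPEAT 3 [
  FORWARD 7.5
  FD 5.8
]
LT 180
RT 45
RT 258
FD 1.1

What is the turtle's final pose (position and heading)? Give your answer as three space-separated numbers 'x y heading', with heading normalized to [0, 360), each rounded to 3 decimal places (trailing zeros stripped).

Answer: -44.957 9.579 57

Derivation:
Executing turtle program step by step:
Start: pos=(-7,10), heading=315, pen down
FD 1.9: (-7,10) -> (-5.656,8.656) [heading=315, draw]
LT 180: heading 315 -> 135
LT 45: heading 135 -> 180
REPEAT 3 [
  -- iteration 1/3 --
  FD 7.5: (-5.656,8.656) -> (-13.156,8.656) [heading=180, draw]
  FD 5.8: (-13.156,8.656) -> (-18.956,8.656) [heading=180, draw]
  -- iteration 2/3 --
  FD 7.5: (-18.956,8.656) -> (-26.456,8.656) [heading=180, draw]
  FD 5.8: (-26.456,8.656) -> (-32.256,8.656) [heading=180, draw]
  -- iteration 3/3 --
  FD 7.5: (-32.256,8.656) -> (-39.756,8.656) [heading=180, draw]
  FD 5.8: (-39.756,8.656) -> (-45.556,8.656) [heading=180, draw]
]
LT 180: heading 180 -> 0
RT 45: heading 0 -> 315
RT 258: heading 315 -> 57
FD 1.1: (-45.556,8.656) -> (-44.957,9.579) [heading=57, draw]
Final: pos=(-44.957,9.579), heading=57, 8 segment(s) drawn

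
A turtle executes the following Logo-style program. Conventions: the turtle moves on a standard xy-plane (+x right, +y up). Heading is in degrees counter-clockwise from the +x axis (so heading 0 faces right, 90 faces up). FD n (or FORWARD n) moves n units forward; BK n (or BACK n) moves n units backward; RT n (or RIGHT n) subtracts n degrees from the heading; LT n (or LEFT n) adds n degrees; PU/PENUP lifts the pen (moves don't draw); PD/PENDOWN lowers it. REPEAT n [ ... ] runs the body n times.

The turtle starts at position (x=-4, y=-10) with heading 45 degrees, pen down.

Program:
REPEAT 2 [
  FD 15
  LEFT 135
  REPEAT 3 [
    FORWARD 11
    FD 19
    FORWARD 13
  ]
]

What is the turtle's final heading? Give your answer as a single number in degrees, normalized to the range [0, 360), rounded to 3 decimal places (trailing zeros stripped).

Executing turtle program step by step:
Start: pos=(-4,-10), heading=45, pen down
REPEAT 2 [
  -- iteration 1/2 --
  FD 15: (-4,-10) -> (6.607,0.607) [heading=45, draw]
  LT 135: heading 45 -> 180
  REPEAT 3 [
    -- iteration 1/3 --
    FD 11: (6.607,0.607) -> (-4.393,0.607) [heading=180, draw]
    FD 19: (-4.393,0.607) -> (-23.393,0.607) [heading=180, draw]
    FD 13: (-23.393,0.607) -> (-36.393,0.607) [heading=180, draw]
    -- iteration 2/3 --
    FD 11: (-36.393,0.607) -> (-47.393,0.607) [heading=180, draw]
    FD 19: (-47.393,0.607) -> (-66.393,0.607) [heading=180, draw]
    FD 13: (-66.393,0.607) -> (-79.393,0.607) [heading=180, draw]
    -- iteration 3/3 --
    FD 11: (-79.393,0.607) -> (-90.393,0.607) [heading=180, draw]
    FD 19: (-90.393,0.607) -> (-109.393,0.607) [heading=180, draw]
    FD 13: (-109.393,0.607) -> (-122.393,0.607) [heading=180, draw]
  ]
  -- iteration 2/2 --
  FD 15: (-122.393,0.607) -> (-137.393,0.607) [heading=180, draw]
  LT 135: heading 180 -> 315
  REPEAT 3 [
    -- iteration 1/3 --
    FD 11: (-137.393,0.607) -> (-129.615,-7.172) [heading=315, draw]
    FD 19: (-129.615,-7.172) -> (-116.18,-20.607) [heading=315, draw]
    FD 13: (-116.18,-20.607) -> (-106.988,-29.799) [heading=315, draw]
    -- iteration 2/3 --
    FD 11: (-106.988,-29.799) -> (-99.21,-37.577) [heading=315, draw]
    FD 19: (-99.21,-37.577) -> (-85.775,-51.012) [heading=315, draw]
    FD 13: (-85.775,-51.012) -> (-76.582,-60.205) [heading=315, draw]
    -- iteration 3/3 --
    FD 11: (-76.582,-60.205) -> (-68.804,-67.983) [heading=315, draw]
    FD 19: (-68.804,-67.983) -> (-55.369,-81.418) [heading=315, draw]
    FD 13: (-55.369,-81.418) -> (-46.177,-90.61) [heading=315, draw]
  ]
]
Final: pos=(-46.177,-90.61), heading=315, 20 segment(s) drawn

Answer: 315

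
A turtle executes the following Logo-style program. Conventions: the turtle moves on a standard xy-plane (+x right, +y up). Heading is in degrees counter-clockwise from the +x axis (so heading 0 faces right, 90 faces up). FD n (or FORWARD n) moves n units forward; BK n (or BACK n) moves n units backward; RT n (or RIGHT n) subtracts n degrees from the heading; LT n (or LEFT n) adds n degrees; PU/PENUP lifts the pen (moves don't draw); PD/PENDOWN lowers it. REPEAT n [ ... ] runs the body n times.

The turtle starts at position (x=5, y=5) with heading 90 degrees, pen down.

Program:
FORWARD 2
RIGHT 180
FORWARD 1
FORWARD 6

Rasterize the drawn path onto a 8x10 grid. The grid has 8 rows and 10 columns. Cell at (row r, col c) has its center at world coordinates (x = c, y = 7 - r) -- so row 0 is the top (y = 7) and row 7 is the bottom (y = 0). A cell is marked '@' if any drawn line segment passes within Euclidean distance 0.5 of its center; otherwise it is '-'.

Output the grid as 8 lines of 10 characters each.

Segment 0: (5,5) -> (5,7)
Segment 1: (5,7) -> (5,6)
Segment 2: (5,6) -> (5,0)

Answer: -----@----
-----@----
-----@----
-----@----
-----@----
-----@----
-----@----
-----@----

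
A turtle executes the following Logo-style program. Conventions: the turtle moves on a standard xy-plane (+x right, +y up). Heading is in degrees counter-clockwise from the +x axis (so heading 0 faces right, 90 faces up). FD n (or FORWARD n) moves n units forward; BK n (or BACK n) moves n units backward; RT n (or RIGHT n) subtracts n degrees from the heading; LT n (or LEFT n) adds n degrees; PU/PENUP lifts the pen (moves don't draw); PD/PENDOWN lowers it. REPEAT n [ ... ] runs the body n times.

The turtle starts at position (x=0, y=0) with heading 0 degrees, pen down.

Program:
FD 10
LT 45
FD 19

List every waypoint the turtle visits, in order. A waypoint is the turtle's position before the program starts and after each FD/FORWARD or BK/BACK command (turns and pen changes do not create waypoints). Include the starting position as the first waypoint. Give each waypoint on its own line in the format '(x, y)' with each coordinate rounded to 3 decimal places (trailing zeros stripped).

Executing turtle program step by step:
Start: pos=(0,0), heading=0, pen down
FD 10: (0,0) -> (10,0) [heading=0, draw]
LT 45: heading 0 -> 45
FD 19: (10,0) -> (23.435,13.435) [heading=45, draw]
Final: pos=(23.435,13.435), heading=45, 2 segment(s) drawn
Waypoints (3 total):
(0, 0)
(10, 0)
(23.435, 13.435)

Answer: (0, 0)
(10, 0)
(23.435, 13.435)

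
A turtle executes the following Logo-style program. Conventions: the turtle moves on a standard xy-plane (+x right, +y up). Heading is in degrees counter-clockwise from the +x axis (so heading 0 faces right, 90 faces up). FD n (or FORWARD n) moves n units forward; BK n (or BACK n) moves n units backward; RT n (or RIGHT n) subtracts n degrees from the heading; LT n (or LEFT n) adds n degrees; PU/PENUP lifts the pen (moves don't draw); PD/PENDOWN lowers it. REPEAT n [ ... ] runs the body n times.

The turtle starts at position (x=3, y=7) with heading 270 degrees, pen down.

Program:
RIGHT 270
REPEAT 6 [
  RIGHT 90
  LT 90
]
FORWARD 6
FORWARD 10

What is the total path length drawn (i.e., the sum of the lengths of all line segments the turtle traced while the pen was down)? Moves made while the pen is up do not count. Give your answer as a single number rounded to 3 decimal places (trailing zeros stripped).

Answer: 16

Derivation:
Executing turtle program step by step:
Start: pos=(3,7), heading=270, pen down
RT 270: heading 270 -> 0
REPEAT 6 [
  -- iteration 1/6 --
  RT 90: heading 0 -> 270
  LT 90: heading 270 -> 0
  -- iteration 2/6 --
  RT 90: heading 0 -> 270
  LT 90: heading 270 -> 0
  -- iteration 3/6 --
  RT 90: heading 0 -> 270
  LT 90: heading 270 -> 0
  -- iteration 4/6 --
  RT 90: heading 0 -> 270
  LT 90: heading 270 -> 0
  -- iteration 5/6 --
  RT 90: heading 0 -> 270
  LT 90: heading 270 -> 0
  -- iteration 6/6 --
  RT 90: heading 0 -> 270
  LT 90: heading 270 -> 0
]
FD 6: (3,7) -> (9,7) [heading=0, draw]
FD 10: (9,7) -> (19,7) [heading=0, draw]
Final: pos=(19,7), heading=0, 2 segment(s) drawn

Segment lengths:
  seg 1: (3,7) -> (9,7), length = 6
  seg 2: (9,7) -> (19,7), length = 10
Total = 16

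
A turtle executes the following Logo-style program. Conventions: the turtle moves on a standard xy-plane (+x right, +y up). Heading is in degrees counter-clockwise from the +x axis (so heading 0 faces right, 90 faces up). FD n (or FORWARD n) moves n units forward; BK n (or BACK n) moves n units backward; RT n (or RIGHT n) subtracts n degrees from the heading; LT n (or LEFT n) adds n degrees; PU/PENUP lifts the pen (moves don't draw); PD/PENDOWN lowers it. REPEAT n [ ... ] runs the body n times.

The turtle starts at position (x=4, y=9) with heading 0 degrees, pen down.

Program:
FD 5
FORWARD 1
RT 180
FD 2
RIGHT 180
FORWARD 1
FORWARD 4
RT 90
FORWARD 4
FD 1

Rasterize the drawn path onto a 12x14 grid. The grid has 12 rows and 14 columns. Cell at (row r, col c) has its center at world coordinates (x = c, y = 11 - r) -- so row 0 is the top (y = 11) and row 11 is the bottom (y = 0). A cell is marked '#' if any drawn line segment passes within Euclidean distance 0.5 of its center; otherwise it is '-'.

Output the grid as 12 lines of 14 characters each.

Answer: --------------
--------------
----##########
-------------#
-------------#
-------------#
-------------#
-------------#
--------------
--------------
--------------
--------------

Derivation:
Segment 0: (4,9) -> (9,9)
Segment 1: (9,9) -> (10,9)
Segment 2: (10,9) -> (8,9)
Segment 3: (8,9) -> (9,9)
Segment 4: (9,9) -> (13,9)
Segment 5: (13,9) -> (13,5)
Segment 6: (13,5) -> (13,4)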